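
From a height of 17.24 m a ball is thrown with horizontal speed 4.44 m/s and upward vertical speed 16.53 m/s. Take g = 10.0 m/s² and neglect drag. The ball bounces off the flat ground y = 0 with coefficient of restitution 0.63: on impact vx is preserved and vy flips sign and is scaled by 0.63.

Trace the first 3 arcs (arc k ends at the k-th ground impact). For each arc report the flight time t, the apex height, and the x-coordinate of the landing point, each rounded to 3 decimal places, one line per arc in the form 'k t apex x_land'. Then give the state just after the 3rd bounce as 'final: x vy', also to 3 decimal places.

Arc 1: start y=17.240, vy=16.530 → t=4.139, apex=30.902, x_land=18.377, impact vy=-24.860
  bounce: vy ← 0.63·24.860 = 15.662
Arc 2: start y=0.000, vy=15.662 → t=3.132, apex=12.265, x_land=32.285, impact vy=-15.662
  bounce: vy ← 0.63·15.662 = 9.867
Arc 3: start y=0.000, vy=9.867 → t=1.973, apex=4.868, x_land=41.047, impact vy=-9.867
  bounce: vy ← 0.63·9.867 = 6.216

1 4.139 30.902 18.377
2 3.132 12.265 32.285
3 1.973 4.868 41.047
final: 41.047 6.216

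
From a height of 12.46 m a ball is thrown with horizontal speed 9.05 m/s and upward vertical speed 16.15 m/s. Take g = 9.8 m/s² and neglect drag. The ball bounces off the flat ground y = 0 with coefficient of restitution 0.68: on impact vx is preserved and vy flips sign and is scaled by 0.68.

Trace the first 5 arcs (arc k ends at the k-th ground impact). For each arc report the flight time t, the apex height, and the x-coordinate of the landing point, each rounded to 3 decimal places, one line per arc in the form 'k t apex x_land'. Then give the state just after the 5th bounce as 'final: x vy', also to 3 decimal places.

1 3.941 25.767 35.667
2 3.119 11.915 63.892
3 2.121 5.509 83.084
4 1.442 2.548 96.135
5 0.981 1.178 105.010
final: 105.010 3.267

Arc 1: start y=12.460, vy=16.150 → t=3.941, apex=25.767, x_land=35.667, impact vy=-22.473
  bounce: vy ← 0.68·22.473 = 15.282
Arc 2: start y=0.000, vy=15.282 → t=3.119, apex=11.915, x_land=63.892, impact vy=-15.282
  bounce: vy ← 0.68·15.282 = 10.392
Arc 3: start y=0.000, vy=10.392 → t=2.121, apex=5.509, x_land=83.084, impact vy=-10.392
  bounce: vy ← 0.68·10.392 = 7.066
Arc 4: start y=0.000, vy=7.066 → t=1.442, apex=2.548, x_land=96.135, impact vy=-7.066
  bounce: vy ← 0.68·7.066 = 4.805
Arc 5: start y=0.000, vy=4.805 → t=0.981, apex=1.178, x_land=105.010, impact vy=-4.805
  bounce: vy ← 0.68·4.805 = 3.267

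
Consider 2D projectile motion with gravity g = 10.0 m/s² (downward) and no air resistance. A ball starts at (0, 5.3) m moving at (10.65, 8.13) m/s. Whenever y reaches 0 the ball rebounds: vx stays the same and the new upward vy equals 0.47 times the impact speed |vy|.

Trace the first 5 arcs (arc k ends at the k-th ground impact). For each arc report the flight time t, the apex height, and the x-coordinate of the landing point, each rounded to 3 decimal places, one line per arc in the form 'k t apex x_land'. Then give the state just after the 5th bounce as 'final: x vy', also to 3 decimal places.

1 2.125 8.605 22.630
2 1.233 1.901 35.763
3 0.580 0.420 41.935
4 0.272 0.093 44.836
5 0.128 0.020 46.200
final: 46.200 0.301

Arc 1: start y=5.300, vy=8.130 → t=2.125, apex=8.605, x_land=22.630, impact vy=-13.119
  bounce: vy ← 0.47·13.119 = 6.166
Arc 2: start y=0.000, vy=6.166 → t=1.233, apex=1.901, x_land=35.763, impact vy=-6.166
  bounce: vy ← 0.47·6.166 = 2.898
Arc 3: start y=0.000, vy=2.898 → t=0.580, apex=0.420, x_land=41.935, impact vy=-2.898
  bounce: vy ← 0.47·2.898 = 1.362
Arc 4: start y=0.000, vy=1.362 → t=0.272, apex=0.093, x_land=44.836, impact vy=-1.362
  bounce: vy ← 0.47·1.362 = 0.640
Arc 5: start y=0.000, vy=0.640 → t=0.128, apex=0.020, x_land=46.200, impact vy=-0.640
  bounce: vy ← 0.47·0.640 = 0.301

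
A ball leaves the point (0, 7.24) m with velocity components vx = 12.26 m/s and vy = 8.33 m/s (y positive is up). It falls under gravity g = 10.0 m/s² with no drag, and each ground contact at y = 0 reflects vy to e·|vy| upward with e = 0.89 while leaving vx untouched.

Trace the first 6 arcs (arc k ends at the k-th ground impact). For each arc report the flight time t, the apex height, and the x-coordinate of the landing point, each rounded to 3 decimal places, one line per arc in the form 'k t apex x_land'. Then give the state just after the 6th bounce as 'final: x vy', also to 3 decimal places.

1 2.297 10.709 28.155
2 2.605 8.483 60.093
3 2.319 6.719 88.518
4 2.063 5.322 113.816
5 1.836 4.216 136.332
6 1.634 3.339 156.371
final: 156.371 7.273

Arc 1: start y=7.240, vy=8.330 → t=2.297, apex=10.709, x_land=28.155, impact vy=-14.635
  bounce: vy ← 0.89·14.635 = 13.025
Arc 2: start y=0.000, vy=13.025 → t=2.605, apex=8.483, x_land=60.093, impact vy=-13.025
  bounce: vy ← 0.89·13.025 = 11.593
Arc 3: start y=0.000, vy=11.593 → t=2.319, apex=6.719, x_land=88.518, impact vy=-11.593
  bounce: vy ← 0.89·11.593 = 10.317
Arc 4: start y=0.000, vy=10.317 → t=2.063, apex=5.322, x_land=113.816, impact vy=-10.317
  bounce: vy ← 0.89·10.317 = 9.182
Arc 5: start y=0.000, vy=9.182 → t=1.836, apex=4.216, x_land=136.332, impact vy=-9.182
  bounce: vy ← 0.89·9.182 = 8.172
Arc 6: start y=0.000, vy=8.172 → t=1.634, apex=3.339, x_land=156.371, impact vy=-8.172
  bounce: vy ← 0.89·8.172 = 7.273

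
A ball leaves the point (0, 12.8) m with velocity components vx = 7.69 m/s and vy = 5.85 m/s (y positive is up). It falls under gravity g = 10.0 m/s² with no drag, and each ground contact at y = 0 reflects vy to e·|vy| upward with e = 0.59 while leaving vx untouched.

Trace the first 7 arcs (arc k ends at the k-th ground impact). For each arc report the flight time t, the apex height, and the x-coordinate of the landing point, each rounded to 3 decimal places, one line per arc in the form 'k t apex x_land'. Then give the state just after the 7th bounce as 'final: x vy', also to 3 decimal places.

Arc 1: start y=12.800, vy=5.850 → t=2.289, apex=14.511, x_land=17.599, impact vy=-17.036
  bounce: vy ← 0.59·17.036 = 10.051
Arc 2: start y=0.000, vy=10.051 → t=2.010, apex=5.051, x_land=33.058, impact vy=-10.051
  bounce: vy ← 0.59·10.051 = 5.930
Arc 3: start y=0.000, vy=5.930 → t=1.186, apex=1.758, x_land=42.179, impact vy=-5.930
  bounce: vy ← 0.59·5.930 = 3.499
Arc 4: start y=0.000, vy=3.499 → t=0.700, apex=0.612, x_land=47.560, impact vy=-3.499
  bounce: vy ← 0.59·3.499 = 2.064
Arc 5: start y=0.000, vy=2.064 → t=0.413, apex=0.213, x_land=50.735, impact vy=-2.064
  bounce: vy ← 0.59·2.064 = 1.218
Arc 6: start y=0.000, vy=1.218 → t=0.244, apex=0.074, x_land=52.608, impact vy=-1.218
  bounce: vy ← 0.59·1.218 = 0.719
Arc 7: start y=0.000, vy=0.719 → t=0.144, apex=0.026, x_land=53.713, impact vy=-0.719
  bounce: vy ← 0.59·0.719 = 0.424

1 2.289 14.511 17.599
2 2.010 5.051 33.058
3 1.186 1.758 42.179
4 0.700 0.612 47.560
5 0.413 0.213 50.735
6 0.244 0.074 52.608
7 0.144 0.026 53.713
final: 53.713 0.424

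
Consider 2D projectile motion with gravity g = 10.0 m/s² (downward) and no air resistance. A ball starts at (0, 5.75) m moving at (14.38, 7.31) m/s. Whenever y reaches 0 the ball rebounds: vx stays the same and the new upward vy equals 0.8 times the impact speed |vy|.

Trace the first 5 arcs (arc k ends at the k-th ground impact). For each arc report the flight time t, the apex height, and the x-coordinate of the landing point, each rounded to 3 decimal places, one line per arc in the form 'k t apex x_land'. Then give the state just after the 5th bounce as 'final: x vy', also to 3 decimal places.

Arc 1: start y=5.750, vy=7.310 → t=2.029, apex=8.422, x_land=29.175, impact vy=-12.978
  bounce: vy ← 0.8·12.978 = 10.383
Arc 2: start y=0.000, vy=10.383 → t=2.077, apex=5.390, x_land=59.035, impact vy=-10.383
  bounce: vy ← 0.8·10.383 = 8.306
Arc 3: start y=0.000, vy=8.306 → t=1.661, apex=3.450, x_land=82.923, impact vy=-8.306
  bounce: vy ← 0.8·8.306 = 6.645
Arc 4: start y=0.000, vy=6.645 → t=1.329, apex=2.208, x_land=102.034, impact vy=-6.645
  bounce: vy ← 0.8·6.645 = 5.316
Arc 5: start y=0.000, vy=5.316 → t=1.063, apex=1.413, x_land=117.323, impact vy=-5.316
  bounce: vy ← 0.8·5.316 = 4.253

1 2.029 8.422 29.175
2 2.077 5.390 59.035
3 1.661 3.450 82.923
4 1.329 2.208 102.034
5 1.063 1.413 117.323
final: 117.323 4.253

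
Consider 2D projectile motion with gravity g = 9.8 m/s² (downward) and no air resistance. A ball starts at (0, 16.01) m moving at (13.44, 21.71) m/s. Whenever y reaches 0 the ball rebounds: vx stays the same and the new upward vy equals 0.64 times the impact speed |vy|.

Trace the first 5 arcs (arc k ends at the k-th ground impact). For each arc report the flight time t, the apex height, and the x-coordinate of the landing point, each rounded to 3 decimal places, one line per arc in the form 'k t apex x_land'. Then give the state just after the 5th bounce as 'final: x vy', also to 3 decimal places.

Arc 1: start y=16.010, vy=21.710 → t=5.074, apex=40.057, x_land=68.201, impact vy=-28.020
  bounce: vy ← 0.64·28.020 = 17.933
Arc 2: start y=0.000, vy=17.933 → t=3.660, apex=16.407, x_land=117.388, impact vy=-17.933
  bounce: vy ← 0.64·17.933 = 11.477
Arc 3: start y=0.000, vy=11.477 → t=2.342, apex=6.720, x_land=148.868, impact vy=-11.477
  bounce: vy ← 0.64·11.477 = 7.345
Arc 4: start y=0.000, vy=7.345 → t=1.499, apex=2.753, x_land=169.015, impact vy=-7.345
  bounce: vy ← 0.64·7.345 = 4.701
Arc 5: start y=0.000, vy=4.701 → t=0.959, apex=1.128, x_land=181.909, impact vy=-4.701
  bounce: vy ← 0.64·4.701 = 3.009

1 5.074 40.057 68.201
2 3.660 16.407 117.388
3 2.342 6.720 148.868
4 1.499 2.753 169.015
5 0.959 1.128 181.909
final: 181.909 3.009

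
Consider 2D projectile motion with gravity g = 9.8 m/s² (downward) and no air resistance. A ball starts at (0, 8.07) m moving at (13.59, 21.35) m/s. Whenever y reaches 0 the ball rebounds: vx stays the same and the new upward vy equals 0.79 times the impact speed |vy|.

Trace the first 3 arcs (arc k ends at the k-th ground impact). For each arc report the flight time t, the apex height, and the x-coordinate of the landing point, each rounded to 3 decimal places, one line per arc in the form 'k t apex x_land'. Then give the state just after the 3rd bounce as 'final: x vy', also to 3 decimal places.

1 4.707 31.326 63.969
2 3.995 19.551 118.260
3 3.156 12.202 161.151
final: 161.151 12.217

Arc 1: start y=8.070, vy=21.350 → t=4.707, apex=31.326, x_land=63.969, impact vy=-24.779
  bounce: vy ← 0.79·24.779 = 19.575
Arc 2: start y=0.000, vy=19.575 → t=3.995, apex=19.551, x_land=118.260, impact vy=-19.575
  bounce: vy ← 0.79·19.575 = 15.465
Arc 3: start y=0.000, vy=15.465 → t=3.156, apex=12.202, x_land=161.151, impact vy=-15.465
  bounce: vy ← 0.79·15.465 = 12.217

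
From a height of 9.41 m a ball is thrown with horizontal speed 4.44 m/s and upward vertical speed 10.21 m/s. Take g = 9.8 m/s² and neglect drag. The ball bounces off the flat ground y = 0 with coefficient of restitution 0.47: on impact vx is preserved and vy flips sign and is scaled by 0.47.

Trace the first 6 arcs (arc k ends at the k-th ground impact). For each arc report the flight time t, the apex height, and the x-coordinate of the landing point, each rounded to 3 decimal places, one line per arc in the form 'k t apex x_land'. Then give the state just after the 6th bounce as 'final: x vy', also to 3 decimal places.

Arc 1: start y=9.410, vy=10.210 → t=2.776, apex=14.729, x_land=12.324, impact vy=-16.991
  bounce: vy ← 0.47·16.991 = 7.986
Arc 2: start y=0.000, vy=7.986 → t=1.630, apex=3.254, x_land=19.559, impact vy=-7.986
  bounce: vy ← 0.47·7.986 = 3.753
Arc 3: start y=0.000, vy=3.753 → t=0.766, apex=0.719, x_land=22.960, impact vy=-3.753
  bounce: vy ← 0.47·3.753 = 1.764
Arc 4: start y=0.000, vy=1.764 → t=0.360, apex=0.159, x_land=24.559, impact vy=-1.764
  bounce: vy ← 0.47·1.764 = 0.829
Arc 5: start y=0.000, vy=0.829 → t=0.169, apex=0.035, x_land=25.310, impact vy=-0.829
  bounce: vy ← 0.47·0.829 = 0.390
Arc 6: start y=0.000, vy=0.390 → t=0.080, apex=0.008, x_land=25.663, impact vy=-0.390
  bounce: vy ← 0.47·0.390 = 0.183

1 2.776 14.729 12.324
2 1.630 3.254 19.559
3 0.766 0.719 22.960
4 0.360 0.159 24.559
5 0.169 0.035 25.310
6 0.080 0.008 25.663
final: 25.663 0.183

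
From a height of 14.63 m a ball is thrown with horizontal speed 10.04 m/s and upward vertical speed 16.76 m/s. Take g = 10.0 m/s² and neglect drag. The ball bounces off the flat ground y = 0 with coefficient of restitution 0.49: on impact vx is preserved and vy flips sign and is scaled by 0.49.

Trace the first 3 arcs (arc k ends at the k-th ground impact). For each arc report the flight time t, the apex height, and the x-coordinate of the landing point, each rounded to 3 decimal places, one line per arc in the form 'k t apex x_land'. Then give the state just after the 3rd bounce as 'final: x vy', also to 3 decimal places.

Arc 1: start y=14.630, vy=16.760 → t=4.071, apex=28.675, x_land=40.871, impact vy=-23.948
  bounce: vy ← 0.49·23.948 = 11.734
Arc 2: start y=0.000, vy=11.734 → t=2.347, apex=6.885, x_land=64.433, impact vy=-11.734
  bounce: vy ← 0.49·11.734 = 5.750
Arc 3: start y=0.000, vy=5.750 → t=1.150, apex=1.653, x_land=75.979, impact vy=-5.750
  bounce: vy ← 0.49·5.750 = 2.817

1 4.071 28.675 40.871
2 2.347 6.885 64.433
3 1.150 1.653 75.979
final: 75.979 2.817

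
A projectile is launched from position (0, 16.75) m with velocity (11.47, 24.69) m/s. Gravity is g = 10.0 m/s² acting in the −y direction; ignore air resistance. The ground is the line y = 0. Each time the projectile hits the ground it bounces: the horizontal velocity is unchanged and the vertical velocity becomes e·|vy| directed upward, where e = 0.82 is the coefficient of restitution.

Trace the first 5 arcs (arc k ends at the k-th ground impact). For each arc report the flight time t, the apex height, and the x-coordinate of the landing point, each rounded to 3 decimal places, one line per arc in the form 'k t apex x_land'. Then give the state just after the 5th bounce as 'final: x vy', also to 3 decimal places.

1 5.542 47.230 63.572
2 5.040 31.757 121.385
3 4.133 21.354 168.792
4 3.389 14.358 207.666
5 2.779 9.654 239.543
final: 239.543 11.394

Arc 1: start y=16.750, vy=24.690 → t=5.542, apex=47.230, x_land=63.572, impact vy=-30.734
  bounce: vy ← 0.82·30.734 = 25.202
Arc 2: start y=0.000, vy=25.202 → t=5.040, apex=31.757, x_land=121.385, impact vy=-25.202
  bounce: vy ← 0.82·25.202 = 20.666
Arc 3: start y=0.000, vy=20.666 → t=4.133, apex=21.354, x_land=168.792, impact vy=-20.666
  bounce: vy ← 0.82·20.666 = 16.946
Arc 4: start y=0.000, vy=16.946 → t=3.389, apex=14.358, x_land=207.666, impact vy=-16.946
  bounce: vy ← 0.82·16.946 = 13.896
Arc 5: start y=0.000, vy=13.896 → t=2.779, apex=9.654, x_land=239.543, impact vy=-13.896
  bounce: vy ← 0.82·13.896 = 11.394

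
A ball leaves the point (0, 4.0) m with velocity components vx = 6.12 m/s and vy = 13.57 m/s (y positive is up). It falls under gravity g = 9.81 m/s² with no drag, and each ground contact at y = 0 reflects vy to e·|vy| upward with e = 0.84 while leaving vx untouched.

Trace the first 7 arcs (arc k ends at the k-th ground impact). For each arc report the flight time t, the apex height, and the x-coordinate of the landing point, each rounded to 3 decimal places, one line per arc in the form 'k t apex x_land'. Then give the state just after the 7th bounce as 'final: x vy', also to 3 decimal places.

Arc 1: start y=4.000, vy=13.570 → t=3.035, apex=13.386, x_land=18.576, impact vy=-16.206
  bounce: vy ← 0.84·16.206 = 13.613
Arc 2: start y=0.000, vy=13.613 → t=2.775, apex=9.445, x_land=35.560, impact vy=-13.613
  bounce: vy ← 0.84·13.613 = 11.435
Arc 3: start y=0.000, vy=11.435 → t=2.331, apex=6.664, x_land=49.828, impact vy=-11.435
  bounce: vy ← 0.84·11.435 = 9.605
Arc 4: start y=0.000, vy=9.605 → t=1.958, apex=4.702, x_land=61.812, impact vy=-9.605
  bounce: vy ← 0.84·9.605 = 8.068
Arc 5: start y=0.000, vy=8.068 → t=1.645, apex=3.318, x_land=71.879, impact vy=-8.068
  bounce: vy ← 0.84·8.068 = 6.777
Arc 6: start y=0.000, vy=6.777 → t=1.382, apex=2.341, x_land=80.335, impact vy=-6.777
  bounce: vy ← 0.84·6.777 = 5.693
Arc 7: start y=0.000, vy=5.693 → t=1.161, apex=1.652, x_land=87.439, impact vy=-5.693
  bounce: vy ← 0.84·5.693 = 4.782

1 3.035 13.386 18.576
2 2.775 9.445 35.560
3 2.331 6.664 49.828
4 1.958 4.702 61.812
5 1.645 3.318 71.879
6 1.382 2.341 80.335
7 1.161 1.652 87.439
final: 87.439 4.782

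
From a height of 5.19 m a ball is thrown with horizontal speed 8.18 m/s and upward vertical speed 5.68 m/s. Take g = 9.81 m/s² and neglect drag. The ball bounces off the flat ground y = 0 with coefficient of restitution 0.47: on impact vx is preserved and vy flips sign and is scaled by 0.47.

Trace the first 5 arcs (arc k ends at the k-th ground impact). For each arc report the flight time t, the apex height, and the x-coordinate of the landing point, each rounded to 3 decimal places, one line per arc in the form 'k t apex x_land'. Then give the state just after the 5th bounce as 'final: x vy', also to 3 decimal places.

Arc 1: start y=5.190, vy=5.680 → t=1.759, apex=6.834, x_land=14.392, impact vy=-11.580
  bounce: vy ← 0.47·11.580 = 5.442
Arc 2: start y=0.000, vy=5.442 → t=1.110, apex=1.510, x_land=23.468, impact vy=-5.442
  bounce: vy ← 0.47·5.442 = 2.558
Arc 3: start y=0.000, vy=2.558 → t=0.522, apex=0.333, x_land=27.734, impact vy=-2.558
  bounce: vy ← 0.47·2.558 = 1.202
Arc 4: start y=0.000, vy=1.202 → t=0.245, apex=0.074, x_land=29.739, impact vy=-1.202
  bounce: vy ← 0.47·1.202 = 0.565
Arc 5: start y=0.000, vy=0.565 → t=0.115, apex=0.016, x_land=30.681, impact vy=-0.565
  bounce: vy ← 0.47·0.565 = 0.266

1 1.759 6.834 14.392
2 1.110 1.510 23.468
3 0.522 0.333 27.734
4 0.245 0.074 29.739
5 0.115 0.016 30.681
final: 30.681 0.266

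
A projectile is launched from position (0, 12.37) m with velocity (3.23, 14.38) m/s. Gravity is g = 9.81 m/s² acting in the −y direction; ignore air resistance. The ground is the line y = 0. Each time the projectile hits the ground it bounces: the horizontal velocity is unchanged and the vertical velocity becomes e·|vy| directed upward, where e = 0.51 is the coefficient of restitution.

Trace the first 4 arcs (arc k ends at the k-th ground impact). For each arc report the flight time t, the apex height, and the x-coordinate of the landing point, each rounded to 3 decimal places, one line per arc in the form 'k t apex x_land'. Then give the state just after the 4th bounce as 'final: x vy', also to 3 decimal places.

Arc 1: start y=12.370, vy=14.380 → t=3.627, apex=22.909, x_land=11.715, impact vy=-21.201
  bounce: vy ← 0.51·21.201 = 10.813
Arc 2: start y=0.000, vy=10.813 → t=2.204, apex=5.959, x_land=18.835, impact vy=-10.813
  bounce: vy ← 0.51·10.813 = 5.514
Arc 3: start y=0.000, vy=5.514 → t=1.124, apex=1.550, x_land=22.467, impact vy=-5.514
  bounce: vy ← 0.51·5.514 = 2.812
Arc 4: start y=0.000, vy=2.812 → t=0.573, apex=0.403, x_land=24.319, impact vy=-2.812
  bounce: vy ← 0.51·2.812 = 1.434

1 3.627 22.909 11.715
2 2.204 5.959 18.835
3 1.124 1.550 22.467
4 0.573 0.403 24.319
final: 24.319 1.434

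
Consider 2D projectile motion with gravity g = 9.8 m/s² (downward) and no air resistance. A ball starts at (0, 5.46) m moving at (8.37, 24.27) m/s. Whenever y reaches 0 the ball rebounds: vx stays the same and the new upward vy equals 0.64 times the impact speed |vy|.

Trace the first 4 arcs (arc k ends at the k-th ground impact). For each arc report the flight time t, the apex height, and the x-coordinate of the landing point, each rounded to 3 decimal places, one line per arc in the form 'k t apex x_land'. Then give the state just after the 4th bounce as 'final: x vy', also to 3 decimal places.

Arc 1: start y=5.460, vy=24.270 → t=5.169, apex=35.513, x_land=43.262, impact vy=-26.383
  bounce: vy ← 0.64·26.383 = 16.885
Arc 2: start y=0.000, vy=16.885 → t=3.446, apex=14.546, x_land=72.104, impact vy=-16.885
  bounce: vy ← 0.64·16.885 = 10.806
Arc 3: start y=0.000, vy=10.806 → t=2.205, apex=5.958, x_land=90.563, impact vy=-10.806
  bounce: vy ← 0.64·10.806 = 6.916
Arc 4: start y=0.000, vy=6.916 → t=1.411, apex=2.440, x_land=102.377, impact vy=-6.916
  bounce: vy ← 0.64·6.916 = 4.426

1 5.169 35.513 43.262
2 3.446 14.546 72.104
3 2.205 5.958 90.563
4 1.411 2.440 102.377
final: 102.377 4.426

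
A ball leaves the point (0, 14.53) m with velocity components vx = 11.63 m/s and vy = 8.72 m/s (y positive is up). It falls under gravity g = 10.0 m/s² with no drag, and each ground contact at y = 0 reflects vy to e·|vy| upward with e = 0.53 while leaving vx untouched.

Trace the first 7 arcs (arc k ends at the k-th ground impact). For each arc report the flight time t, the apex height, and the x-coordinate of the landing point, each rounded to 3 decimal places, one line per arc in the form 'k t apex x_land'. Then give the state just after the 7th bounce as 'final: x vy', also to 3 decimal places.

1 2.787 18.332 32.410
2 2.030 5.149 56.015
3 1.076 1.446 68.526
4 0.570 0.406 75.157
5 0.302 0.114 78.671
6 0.160 0.032 80.533
7 0.085 0.009 81.521
final: 81.521 0.225

Arc 1: start y=14.530, vy=8.720 → t=2.787, apex=18.332, x_land=32.410, impact vy=-19.148
  bounce: vy ← 0.53·19.148 = 10.148
Arc 2: start y=0.000, vy=10.148 → t=2.030, apex=5.149, x_land=56.015, impact vy=-10.148
  bounce: vy ← 0.53·10.148 = 5.379
Arc 3: start y=0.000, vy=5.379 → t=1.076, apex=1.446, x_land=68.526, impact vy=-5.379
  bounce: vy ← 0.53·5.379 = 2.851
Arc 4: start y=0.000, vy=2.851 → t=0.570, apex=0.406, x_land=75.157, impact vy=-2.851
  bounce: vy ← 0.53·2.851 = 1.511
Arc 5: start y=0.000, vy=1.511 → t=0.302, apex=0.114, x_land=78.671, impact vy=-1.511
  bounce: vy ← 0.53·1.511 = 0.801
Arc 6: start y=0.000, vy=0.801 → t=0.160, apex=0.032, x_land=80.533, impact vy=-0.801
  bounce: vy ← 0.53·0.801 = 0.424
Arc 7: start y=0.000, vy=0.424 → t=0.085, apex=0.009, x_land=81.521, impact vy=-0.424
  bounce: vy ← 0.53·0.424 = 0.225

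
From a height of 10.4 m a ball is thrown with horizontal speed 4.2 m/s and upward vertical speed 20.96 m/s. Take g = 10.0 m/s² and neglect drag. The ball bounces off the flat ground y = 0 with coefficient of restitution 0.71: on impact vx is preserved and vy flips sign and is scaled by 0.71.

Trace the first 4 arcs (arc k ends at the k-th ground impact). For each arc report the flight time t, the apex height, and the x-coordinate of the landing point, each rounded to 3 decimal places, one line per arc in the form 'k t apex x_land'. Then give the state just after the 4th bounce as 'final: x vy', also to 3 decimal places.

1 4.640 32.366 19.489
2 3.613 16.316 34.663
3 2.565 8.225 45.436
4 1.821 4.146 53.086
final: 53.086 6.465

Arc 1: start y=10.400, vy=20.960 → t=4.640, apex=32.366, x_land=19.489, impact vy=-25.443
  bounce: vy ← 0.71·25.443 = 18.064
Arc 2: start y=0.000, vy=18.064 → t=3.613, apex=16.316, x_land=34.663, impact vy=-18.064
  bounce: vy ← 0.71·18.064 = 12.826
Arc 3: start y=0.000, vy=12.826 → t=2.565, apex=8.225, x_land=45.436, impact vy=-12.826
  bounce: vy ← 0.71·12.826 = 9.106
Arc 4: start y=0.000, vy=9.106 → t=1.821, apex=4.146, x_land=53.086, impact vy=-9.106
  bounce: vy ← 0.71·9.106 = 6.465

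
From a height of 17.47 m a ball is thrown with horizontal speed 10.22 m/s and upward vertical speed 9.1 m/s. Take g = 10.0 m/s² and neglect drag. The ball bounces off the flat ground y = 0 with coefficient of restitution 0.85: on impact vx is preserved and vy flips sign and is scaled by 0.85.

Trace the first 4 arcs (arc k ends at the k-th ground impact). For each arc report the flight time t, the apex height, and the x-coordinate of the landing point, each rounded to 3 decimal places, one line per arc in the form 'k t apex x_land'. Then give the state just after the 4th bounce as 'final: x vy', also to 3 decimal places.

Arc 1: start y=17.470, vy=9.100 → t=2.989, apex=21.610, x_land=30.547, impact vy=-20.790
  bounce: vy ← 0.85·20.790 = 17.671
Arc 2: start y=0.000, vy=17.671 → t=3.534, apex=15.614, x_land=66.667, impact vy=-17.671
  bounce: vy ← 0.85·17.671 = 15.021
Arc 3: start y=0.000, vy=15.021 → t=3.004, apex=11.281, x_land=97.369, impact vy=-15.021
  bounce: vy ← 0.85·15.021 = 12.767
Arc 4: start y=0.000, vy=12.767 → t=2.553, apex=8.150, x_land=123.466, impact vy=-12.767
  bounce: vy ← 0.85·12.767 = 10.852

1 2.989 21.610 30.547
2 3.534 15.614 66.667
3 3.004 11.281 97.369
4 2.553 8.150 123.466
final: 123.466 10.852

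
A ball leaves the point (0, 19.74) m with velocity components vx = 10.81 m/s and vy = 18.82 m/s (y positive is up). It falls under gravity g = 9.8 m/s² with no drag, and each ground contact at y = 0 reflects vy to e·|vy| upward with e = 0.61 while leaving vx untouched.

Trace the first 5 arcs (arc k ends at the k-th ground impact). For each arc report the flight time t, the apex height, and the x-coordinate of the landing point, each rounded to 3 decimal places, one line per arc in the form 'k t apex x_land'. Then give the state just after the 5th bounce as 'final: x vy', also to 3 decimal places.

1 4.698 37.811 50.788
2 3.389 14.069 87.423
3 2.067 5.235 109.771
4 1.261 1.948 123.403
5 0.769 0.725 131.718
final: 131.718 2.299

Arc 1: start y=19.740, vy=18.820 → t=4.698, apex=37.811, x_land=50.788, impact vy=-27.223
  bounce: vy ← 0.61·27.223 = 16.606
Arc 2: start y=0.000, vy=16.606 → t=3.389, apex=14.069, x_land=87.423, impact vy=-16.606
  bounce: vy ← 0.61·16.606 = 10.130
Arc 3: start y=0.000, vy=10.130 → t=2.067, apex=5.235, x_land=109.771, impact vy=-10.130
  bounce: vy ← 0.61·10.130 = 6.179
Arc 4: start y=0.000, vy=6.179 → t=1.261, apex=1.948, x_land=123.403, impact vy=-6.179
  bounce: vy ← 0.61·6.179 = 3.769
Arc 5: start y=0.000, vy=3.769 → t=0.769, apex=0.725, x_land=131.718, impact vy=-3.769
  bounce: vy ← 0.61·3.769 = 2.299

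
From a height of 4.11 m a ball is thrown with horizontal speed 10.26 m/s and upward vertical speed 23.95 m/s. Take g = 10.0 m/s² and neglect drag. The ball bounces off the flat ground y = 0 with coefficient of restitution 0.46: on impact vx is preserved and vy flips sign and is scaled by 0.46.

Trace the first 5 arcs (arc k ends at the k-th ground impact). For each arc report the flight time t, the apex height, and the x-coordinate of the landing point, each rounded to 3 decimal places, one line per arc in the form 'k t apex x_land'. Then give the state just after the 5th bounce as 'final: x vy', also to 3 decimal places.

1 4.956 32.790 50.847
2 2.356 6.938 75.020
3 1.084 1.468 86.139
4 0.499 0.311 91.254
5 0.229 0.066 93.607
final: 93.607 0.527

Arc 1: start y=4.110, vy=23.950 → t=4.956, apex=32.790, x_land=50.847, impact vy=-25.609
  bounce: vy ← 0.46·25.609 = 11.780
Arc 2: start y=0.000, vy=11.780 → t=2.356, apex=6.938, x_land=75.020, impact vy=-11.780
  bounce: vy ← 0.46·11.780 = 5.419
Arc 3: start y=0.000, vy=5.419 → t=1.084, apex=1.468, x_land=86.139, impact vy=-5.419
  bounce: vy ← 0.46·5.419 = 2.493
Arc 4: start y=0.000, vy=2.493 → t=0.499, apex=0.311, x_land=91.254, impact vy=-2.493
  bounce: vy ← 0.46·2.493 = 1.147
Arc 5: start y=0.000, vy=1.147 → t=0.229, apex=0.066, x_land=93.607, impact vy=-1.147
  bounce: vy ← 0.46·1.147 = 0.527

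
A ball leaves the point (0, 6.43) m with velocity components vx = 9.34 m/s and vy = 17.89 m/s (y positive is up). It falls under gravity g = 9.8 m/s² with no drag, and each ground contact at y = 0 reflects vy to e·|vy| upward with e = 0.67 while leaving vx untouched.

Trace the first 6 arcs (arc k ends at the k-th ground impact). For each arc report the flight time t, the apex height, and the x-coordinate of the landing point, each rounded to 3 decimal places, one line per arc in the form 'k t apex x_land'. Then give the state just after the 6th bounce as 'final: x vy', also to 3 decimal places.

Arc 1: start y=6.430, vy=17.890 → t=3.981, apex=22.759, x_land=37.179, impact vy=-21.121
  bounce: vy ← 0.67·21.121 = 14.151
Arc 2: start y=0.000, vy=14.151 → t=2.888, apex=10.217, x_land=64.153, impact vy=-14.151
  bounce: vy ← 0.67·14.151 = 9.481
Arc 3: start y=0.000, vy=9.481 → t=1.935, apex=4.586, x_land=82.225, impact vy=-9.481
  bounce: vy ← 0.67·9.481 = 6.352
Arc 4: start y=0.000, vy=6.352 → t=1.296, apex=2.059, x_land=94.333, impact vy=-6.352
  bounce: vy ← 0.67·6.352 = 4.256
Arc 5: start y=0.000, vy=4.256 → t=0.869, apex=0.924, x_land=102.445, impact vy=-4.256
  bounce: vy ← 0.67·4.256 = 2.852
Arc 6: start y=0.000, vy=2.852 → t=0.582, apex=0.415, x_land=107.881, impact vy=-2.852
  bounce: vy ← 0.67·2.852 = 1.911

1 3.981 22.759 37.179
2 2.888 10.217 64.153
3 1.935 4.586 82.225
4 1.296 2.059 94.333
5 0.869 0.924 102.445
6 0.582 0.415 107.881
final: 107.881 1.911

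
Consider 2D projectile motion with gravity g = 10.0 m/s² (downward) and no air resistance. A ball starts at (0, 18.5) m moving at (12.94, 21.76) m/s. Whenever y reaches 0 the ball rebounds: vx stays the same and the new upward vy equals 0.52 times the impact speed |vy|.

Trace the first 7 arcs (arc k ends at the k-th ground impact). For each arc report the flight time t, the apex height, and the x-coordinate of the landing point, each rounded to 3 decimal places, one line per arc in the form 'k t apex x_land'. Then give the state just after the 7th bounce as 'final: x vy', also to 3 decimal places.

1 5.080 42.175 65.739
2 3.020 11.404 104.824
3 1.571 3.084 125.148
4 0.817 0.834 135.717
5 0.425 0.225 141.212
6 0.221 0.061 144.070
7 0.115 0.016 145.556
final: 145.556 0.299

Arc 1: start y=18.500, vy=21.760 → t=5.080, apex=42.175, x_land=65.739, impact vy=-29.043
  bounce: vy ← 0.52·29.043 = 15.102
Arc 2: start y=0.000, vy=15.102 → t=3.020, apex=11.404, x_land=104.824, impact vy=-15.102
  bounce: vy ← 0.52·15.102 = 7.853
Arc 3: start y=0.000, vy=7.853 → t=1.571, apex=3.084, x_land=125.148, impact vy=-7.853
  bounce: vy ← 0.52·7.853 = 4.084
Arc 4: start y=0.000, vy=4.084 → t=0.817, apex=0.834, x_land=135.717, impact vy=-4.084
  bounce: vy ← 0.52·4.084 = 2.124
Arc 5: start y=0.000, vy=2.124 → t=0.425, apex=0.225, x_land=141.212, impact vy=-2.124
  bounce: vy ← 0.52·2.124 = 1.104
Arc 6: start y=0.000, vy=1.104 → t=0.221, apex=0.061, x_land=144.070, impact vy=-1.104
  bounce: vy ← 0.52·1.104 = 0.574
Arc 7: start y=0.000, vy=0.574 → t=0.115, apex=0.016, x_land=145.556, impact vy=-0.574
  bounce: vy ← 0.52·0.574 = 0.299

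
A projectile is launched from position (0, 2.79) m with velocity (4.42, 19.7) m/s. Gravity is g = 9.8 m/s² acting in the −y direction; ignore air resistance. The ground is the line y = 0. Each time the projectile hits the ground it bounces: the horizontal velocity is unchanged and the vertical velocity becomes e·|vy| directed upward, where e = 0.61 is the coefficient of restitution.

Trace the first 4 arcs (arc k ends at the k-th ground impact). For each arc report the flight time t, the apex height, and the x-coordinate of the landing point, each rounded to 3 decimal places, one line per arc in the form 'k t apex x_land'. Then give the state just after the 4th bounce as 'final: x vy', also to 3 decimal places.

1 4.157 22.591 18.376
2 2.620 8.406 29.954
3 1.598 3.128 37.017
4 0.975 1.164 41.325
final: 41.325 2.913

Arc 1: start y=2.790, vy=19.700 → t=4.157, apex=22.591, x_land=18.376, impact vy=-21.042
  bounce: vy ← 0.61·21.042 = 12.836
Arc 2: start y=0.000, vy=12.836 → t=2.620, apex=8.406, x_land=29.954, impact vy=-12.836
  bounce: vy ← 0.61·12.836 = 7.830
Arc 3: start y=0.000, vy=7.830 → t=1.598, apex=3.128, x_land=37.017, impact vy=-7.830
  bounce: vy ← 0.61·7.830 = 4.776
Arc 4: start y=0.000, vy=4.776 → t=0.975, apex=1.164, x_land=41.325, impact vy=-4.776
  bounce: vy ← 0.61·4.776 = 2.913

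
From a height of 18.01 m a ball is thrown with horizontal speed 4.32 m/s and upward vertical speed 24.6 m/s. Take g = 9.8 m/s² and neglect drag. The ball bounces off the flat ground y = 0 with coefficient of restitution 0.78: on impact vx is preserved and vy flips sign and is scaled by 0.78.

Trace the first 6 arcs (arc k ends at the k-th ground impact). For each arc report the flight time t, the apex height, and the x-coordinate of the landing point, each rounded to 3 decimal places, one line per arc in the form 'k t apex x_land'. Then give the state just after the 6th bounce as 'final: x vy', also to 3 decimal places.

Arc 1: start y=18.010, vy=24.600 → t=5.669, apex=48.886, x_land=24.489, impact vy=-30.954
  bounce: vy ← 0.78·30.954 = 24.144
Arc 2: start y=0.000, vy=24.144 → t=4.927, apex=29.742, x_land=45.775, impact vy=-24.144
  bounce: vy ← 0.78·24.144 = 18.832
Arc 3: start y=0.000, vy=18.832 → t=3.843, apex=18.095, x_land=62.379, impact vy=-18.832
  bounce: vy ← 0.78·18.832 = 14.689
Arc 4: start y=0.000, vy=14.689 → t=2.998, apex=11.009, x_land=75.329, impact vy=-14.689
  bounce: vy ← 0.78·14.689 = 11.458
Arc 5: start y=0.000, vy=11.458 → t=2.338, apex=6.698, x_land=85.431, impact vy=-11.458
  bounce: vy ← 0.78·11.458 = 8.937
Arc 6: start y=0.000, vy=8.937 → t=1.824, apex=4.075, x_land=93.310, impact vy=-8.937
  bounce: vy ← 0.78·8.937 = 6.971

1 5.669 48.886 24.489
2 4.927 29.742 45.775
3 3.843 18.095 62.379
4 2.998 11.009 75.329
5 2.338 6.698 85.431
6 1.824 4.075 93.310
final: 93.310 6.971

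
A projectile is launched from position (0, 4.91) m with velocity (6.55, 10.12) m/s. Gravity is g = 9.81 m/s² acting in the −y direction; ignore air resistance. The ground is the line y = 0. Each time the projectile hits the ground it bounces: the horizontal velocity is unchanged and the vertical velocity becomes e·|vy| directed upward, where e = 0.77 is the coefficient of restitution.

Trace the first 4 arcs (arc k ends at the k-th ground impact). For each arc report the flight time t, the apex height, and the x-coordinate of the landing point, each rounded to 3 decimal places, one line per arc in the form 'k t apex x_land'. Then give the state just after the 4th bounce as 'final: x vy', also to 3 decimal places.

Arc 1: start y=4.910, vy=10.120 → t=2.469, apex=10.130, x_land=16.170, impact vy=-14.098
  bounce: vy ← 0.77·14.098 = 10.855
Arc 2: start y=0.000, vy=10.855 → t=2.213, apex=6.006, x_land=30.666, impact vy=-10.855
  bounce: vy ← 0.77·10.855 = 8.359
Arc 3: start y=0.000, vy=8.359 → t=1.704, apex=3.561, x_land=41.828, impact vy=-8.359
  bounce: vy ← 0.77·8.359 = 6.436
Arc 4: start y=0.000, vy=6.436 → t=1.312, apex=2.111, x_land=50.422, impact vy=-6.436
  bounce: vy ← 0.77·6.436 = 4.956

1 2.469 10.130 16.170
2 2.213 6.006 30.666
3 1.704 3.561 41.828
4 1.312 2.111 50.422
final: 50.422 4.956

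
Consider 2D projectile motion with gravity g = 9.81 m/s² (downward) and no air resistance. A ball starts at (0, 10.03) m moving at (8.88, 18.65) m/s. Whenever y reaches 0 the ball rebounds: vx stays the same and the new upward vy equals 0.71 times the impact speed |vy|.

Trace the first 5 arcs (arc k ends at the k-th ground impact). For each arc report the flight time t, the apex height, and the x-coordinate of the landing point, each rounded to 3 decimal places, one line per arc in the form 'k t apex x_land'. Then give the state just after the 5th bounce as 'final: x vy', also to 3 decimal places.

1 4.280 27.758 38.006
2 3.378 13.993 68.003
3 2.398 7.054 89.301
4 1.703 3.556 104.423
5 1.209 1.792 115.159
final: 115.159 4.211

Arc 1: start y=10.030, vy=18.650 → t=4.280, apex=27.758, x_land=38.006, impact vy=-23.337
  bounce: vy ← 0.71·23.337 = 16.569
Arc 2: start y=0.000, vy=16.569 → t=3.378, apex=13.993, x_land=68.003, impact vy=-16.569
  bounce: vy ← 0.71·16.569 = 11.764
Arc 3: start y=0.000, vy=11.764 → t=2.398, apex=7.054, x_land=89.301, impact vy=-11.764
  bounce: vy ← 0.71·11.764 = 8.353
Arc 4: start y=0.000, vy=8.353 → t=1.703, apex=3.556, x_land=104.423, impact vy=-8.353
  bounce: vy ← 0.71·8.353 = 5.930
Arc 5: start y=0.000, vy=5.930 → t=1.209, apex=1.792, x_land=115.159, impact vy=-5.930
  bounce: vy ← 0.71·5.930 = 4.211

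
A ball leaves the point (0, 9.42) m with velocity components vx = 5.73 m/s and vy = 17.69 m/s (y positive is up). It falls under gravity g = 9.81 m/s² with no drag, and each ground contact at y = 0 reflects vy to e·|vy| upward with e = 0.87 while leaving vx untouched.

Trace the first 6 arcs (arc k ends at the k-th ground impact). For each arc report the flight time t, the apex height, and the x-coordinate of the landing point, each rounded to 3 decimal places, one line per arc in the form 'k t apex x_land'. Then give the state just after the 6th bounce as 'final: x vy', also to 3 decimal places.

1 4.078 25.370 23.364
2 3.957 19.202 46.039
3 3.443 14.534 65.766
4 2.995 11.001 82.929
5 2.606 8.327 97.860
6 2.267 6.302 110.850
final: 110.850 9.674

Arc 1: start y=9.420, vy=17.690 → t=4.078, apex=25.370, x_land=23.364, impact vy=-22.310
  bounce: vy ← 0.87·22.310 = 19.410
Arc 2: start y=0.000, vy=19.410 → t=3.957, apex=19.202, x_land=46.039, impact vy=-19.410
  bounce: vy ← 0.87·19.410 = 16.887
Arc 3: start y=0.000, vy=16.887 → t=3.443, apex=14.534, x_land=65.766, impact vy=-16.887
  bounce: vy ← 0.87·16.887 = 14.692
Arc 4: start y=0.000, vy=14.692 → t=2.995, apex=11.001, x_land=82.929, impact vy=-14.692
  bounce: vy ← 0.87·14.692 = 12.782
Arc 5: start y=0.000, vy=12.782 → t=2.606, apex=8.327, x_land=97.860, impact vy=-12.782
  bounce: vy ← 0.87·12.782 = 11.120
Arc 6: start y=0.000, vy=11.120 → t=2.267, apex=6.302, x_land=110.850, impact vy=-11.120
  bounce: vy ← 0.87·11.120 = 9.674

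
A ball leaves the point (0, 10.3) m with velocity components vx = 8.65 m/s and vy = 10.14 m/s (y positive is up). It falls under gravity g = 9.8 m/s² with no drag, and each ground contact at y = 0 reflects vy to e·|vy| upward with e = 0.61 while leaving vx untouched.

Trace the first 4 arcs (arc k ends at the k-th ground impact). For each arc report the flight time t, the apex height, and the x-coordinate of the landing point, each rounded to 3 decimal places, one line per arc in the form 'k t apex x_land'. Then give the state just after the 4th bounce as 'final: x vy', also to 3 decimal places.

1 2.816 15.546 24.357
2 2.173 5.785 43.154
3 1.326 2.152 54.620
4 0.809 0.801 61.615
final: 61.615 2.417

Arc 1: start y=10.300, vy=10.140 → t=2.816, apex=15.546, x_land=24.357, impact vy=-17.456
  bounce: vy ← 0.61·17.456 = 10.648
Arc 2: start y=0.000, vy=10.648 → t=2.173, apex=5.785, x_land=43.154, impact vy=-10.648
  bounce: vy ← 0.61·10.648 = 6.495
Arc 3: start y=0.000, vy=6.495 → t=1.326, apex=2.152, x_land=54.620, impact vy=-6.495
  bounce: vy ← 0.61·6.495 = 3.962
Arc 4: start y=0.000, vy=3.962 → t=0.809, apex=0.801, x_land=61.615, impact vy=-3.962
  bounce: vy ← 0.61·3.962 = 2.417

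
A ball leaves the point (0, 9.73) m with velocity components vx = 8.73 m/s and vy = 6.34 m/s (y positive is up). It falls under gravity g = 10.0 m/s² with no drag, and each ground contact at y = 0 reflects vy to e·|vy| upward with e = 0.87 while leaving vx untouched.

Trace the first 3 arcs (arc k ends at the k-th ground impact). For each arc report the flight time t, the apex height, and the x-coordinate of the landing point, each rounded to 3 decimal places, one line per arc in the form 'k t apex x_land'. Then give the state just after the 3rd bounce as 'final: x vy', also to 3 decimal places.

Arc 1: start y=9.730, vy=6.340 → t=2.166, apex=11.740, x_land=18.912, impact vy=-15.323
  bounce: vy ← 0.87·15.323 = 13.331
Arc 2: start y=0.000, vy=13.331 → t=2.666, apex=8.886, x_land=42.188, impact vy=-13.331
  bounce: vy ← 0.87·13.331 = 11.598
Arc 3: start y=0.000, vy=11.598 → t=2.320, apex=6.726, x_land=62.438, impact vy=-11.598
  bounce: vy ← 0.87·11.598 = 10.090

1 2.166 11.740 18.912
2 2.666 8.886 42.188
3 2.320 6.726 62.438
final: 62.438 10.090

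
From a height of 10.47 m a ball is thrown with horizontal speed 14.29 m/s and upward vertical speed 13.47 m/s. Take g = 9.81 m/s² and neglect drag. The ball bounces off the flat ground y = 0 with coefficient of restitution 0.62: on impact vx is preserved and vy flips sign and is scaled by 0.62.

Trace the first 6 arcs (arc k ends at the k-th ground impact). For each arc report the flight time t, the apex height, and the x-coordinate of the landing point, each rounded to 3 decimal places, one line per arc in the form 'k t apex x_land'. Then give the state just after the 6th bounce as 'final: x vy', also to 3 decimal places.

Arc 1: start y=10.470, vy=13.470 → t=3.378, apex=19.718, x_land=48.273, impact vy=-19.669
  bounce: vy ← 0.62·19.669 = 12.195
Arc 2: start y=0.000, vy=12.195 → t=2.486, apex=7.580, x_land=83.800, impact vy=-12.195
  bounce: vy ← 0.62·12.195 = 7.561
Arc 3: start y=0.000, vy=7.561 → t=1.541, apex=2.914, x_land=105.827, impact vy=-7.561
  bounce: vy ← 0.62·7.561 = 4.688
Arc 4: start y=0.000, vy=4.688 → t=0.956, apex=1.120, x_land=119.484, impact vy=-4.688
  bounce: vy ← 0.62·4.688 = 2.906
Arc 5: start y=0.000, vy=2.906 → t=0.593, apex=0.431, x_land=127.951, impact vy=-2.906
  bounce: vy ← 0.62·2.906 = 1.802
Arc 6: start y=0.000, vy=1.802 → t=0.367, apex=0.165, x_land=133.200, impact vy=-1.802
  bounce: vy ← 0.62·1.802 = 1.117

1 3.378 19.718 48.273
2 2.486 7.580 83.800
3 1.541 2.914 105.827
4 0.956 1.120 119.484
5 0.593 0.431 127.951
6 0.367 0.165 133.200
final: 133.200 1.117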